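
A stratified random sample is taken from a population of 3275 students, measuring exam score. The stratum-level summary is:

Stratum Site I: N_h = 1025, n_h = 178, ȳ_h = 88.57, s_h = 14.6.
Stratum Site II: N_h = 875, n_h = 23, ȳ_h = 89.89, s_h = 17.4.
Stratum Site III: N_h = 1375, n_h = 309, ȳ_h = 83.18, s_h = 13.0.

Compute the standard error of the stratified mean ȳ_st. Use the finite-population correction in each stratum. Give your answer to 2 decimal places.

V̂(ȳ_st) = Σ W_h² (1 − n_h/N_h) s_h²/n_h, with W_h = N_h/N and N = 3275:
  stratum Site I: (1025/3275)²·(1 − 178/1025)·14.6²/178 = 0.0969327
  stratum Site II: (875/3275)²·(1 − 23/875)·17.4²/23 = 0.914946
  stratum Site III: (1375/3275)²·(1 − 309/1375)·13.0²/309 = 0.0747421
V̂(ȳ_st) = 1.08662
SE(ȳ_st) = √1.08662 = 1.04241

SE(ȳ_st) ≈ 1.04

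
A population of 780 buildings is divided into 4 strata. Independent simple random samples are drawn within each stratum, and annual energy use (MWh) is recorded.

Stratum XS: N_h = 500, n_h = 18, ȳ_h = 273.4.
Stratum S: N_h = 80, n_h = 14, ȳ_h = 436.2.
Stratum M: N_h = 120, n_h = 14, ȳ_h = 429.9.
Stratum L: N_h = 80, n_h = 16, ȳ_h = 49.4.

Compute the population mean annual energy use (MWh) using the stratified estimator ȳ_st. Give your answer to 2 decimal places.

ȳ_st ≈ 291.20

N = Σ N_h = 780. Stratum weights W_h = N_h/N.
ȳ_st = (500·273.4 + 80·436.2 + 120·429.9 + 80·49.4) / 780 = 291.2000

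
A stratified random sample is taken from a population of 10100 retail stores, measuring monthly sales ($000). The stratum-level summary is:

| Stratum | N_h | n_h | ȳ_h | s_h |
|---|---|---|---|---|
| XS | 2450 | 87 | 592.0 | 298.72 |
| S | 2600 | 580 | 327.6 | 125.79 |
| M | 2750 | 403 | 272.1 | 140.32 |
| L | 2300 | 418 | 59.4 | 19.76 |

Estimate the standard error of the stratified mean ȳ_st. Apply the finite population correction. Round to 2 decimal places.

V̂(ȳ_st) = Σ W_h² (1 − n_h/N_h) s_h²/n_h, with W_h = N_h/N and N = 10100:
  stratum XS: (2450/10100)²·(1 − 87/2450)·298.72²/87 = 58.2098
  stratum S: (2600/10100)²·(1 − 580/2600)·125.79²/580 = 1.40458
  stratum M: (2750/10100)²·(1 − 403/2750)·140.32²/403 = 3.09127
  stratum L: (2300/10100)²·(1 − 418/2300)·19.76²/418 = 0.0396371
V̂(ȳ_st) = 62.7453
SE(ȳ_st) = √62.7453 = 7.92119

SE(ȳ_st) ≈ 7.92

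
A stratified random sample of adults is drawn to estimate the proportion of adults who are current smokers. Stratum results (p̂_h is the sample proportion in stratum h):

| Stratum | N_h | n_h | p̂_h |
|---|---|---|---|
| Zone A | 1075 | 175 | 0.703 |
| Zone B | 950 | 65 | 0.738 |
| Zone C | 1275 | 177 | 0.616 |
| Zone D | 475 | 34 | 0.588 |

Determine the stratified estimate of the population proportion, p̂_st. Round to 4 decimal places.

p̂_st ≈ 0.6680

N = 3775; stratum weights W_h = N_h/N.
p̂_st = Σ W_h p̂_h = (1075·0.703 + 950·0.738 + 1275·0.616 + 475·0.588)/3775 = 0.66795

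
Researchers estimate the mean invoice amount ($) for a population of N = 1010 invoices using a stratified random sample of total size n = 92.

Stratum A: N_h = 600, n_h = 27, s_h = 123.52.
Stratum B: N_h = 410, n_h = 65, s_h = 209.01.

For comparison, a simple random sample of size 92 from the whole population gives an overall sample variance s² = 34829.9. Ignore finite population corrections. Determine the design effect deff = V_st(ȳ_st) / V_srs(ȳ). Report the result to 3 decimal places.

deff ≈ 0.819

V̂(ȳ_st) = Σ W_h² s_h²/n_h, with W_h = N_h/N and N = 1010:
  stratum A: (600/1010)²·123.52²/27 = 199.421
  stratum B: (410/1010)²·209.01²/65 = 110.751
V_st = 310.171
V_srs = s²/n = 34829.9/92 = 378.586
deff = V_st / V_srs = 310.171/378.586 = 0.8193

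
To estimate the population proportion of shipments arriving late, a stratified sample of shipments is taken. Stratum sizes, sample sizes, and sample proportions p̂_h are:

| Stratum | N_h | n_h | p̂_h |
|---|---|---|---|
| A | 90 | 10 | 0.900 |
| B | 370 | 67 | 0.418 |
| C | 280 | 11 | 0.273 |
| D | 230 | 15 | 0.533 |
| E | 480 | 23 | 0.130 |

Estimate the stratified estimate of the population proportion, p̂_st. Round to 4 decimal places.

N = 1450; stratum weights W_h = N_h/N.
p̂_st = Σ W_h p̂_h = (90·0.900 + 370·0.418 + 280·0.273 + 230·0.533 + 480·0.130)/1450 = 0.34282

p̂_st ≈ 0.3428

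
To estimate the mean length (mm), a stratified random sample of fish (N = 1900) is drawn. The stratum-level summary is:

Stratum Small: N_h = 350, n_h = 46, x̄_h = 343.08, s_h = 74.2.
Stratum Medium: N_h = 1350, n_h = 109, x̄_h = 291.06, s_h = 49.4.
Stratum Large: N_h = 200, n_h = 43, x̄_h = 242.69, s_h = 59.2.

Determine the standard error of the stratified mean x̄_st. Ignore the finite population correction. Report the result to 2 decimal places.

V̂(x̄_st) = Σ W_h² s_h²/n_h, with W_h = N_h/N and N = 1900:
  stratum Small: (350/1900)²·74.2²/46 = 4.06143
  stratum Medium: (1350/1900)²·49.4²/109 = 11.3028
  stratum Large: (200/1900)²·59.2²/43 = 0.903083
V̂(x̄_st) = 16.2674
SE(x̄_st) = √16.2674 = 4.03328

SE(x̄_st) ≈ 4.03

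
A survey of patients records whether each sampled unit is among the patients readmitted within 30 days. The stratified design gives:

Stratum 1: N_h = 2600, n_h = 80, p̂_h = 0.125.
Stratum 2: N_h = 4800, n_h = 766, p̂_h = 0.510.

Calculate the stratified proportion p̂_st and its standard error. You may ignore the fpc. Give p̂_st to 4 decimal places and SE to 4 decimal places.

N = 7400; stratum weights W_h = N_h/N.
p̂_st = Σ W_h p̂_h = (2600·0.125 + 4800·0.510)/7400 = 0.37473
V̂(p̂_st) = Σ W_h² p̂_h(1−p̂_h)/(n_h−1):
  stratum 1: (2600/7400)²·0.125·0.875/79 = 0.000170913
  stratum 2: (4800/7400)²·0.510·0.490/765 = 0.000137443
V̂(p̂_st) = 0.000308356; SE = √V̂ = 0.0175601

p̂_st ≈ 0.3747, SE ≈ 0.0176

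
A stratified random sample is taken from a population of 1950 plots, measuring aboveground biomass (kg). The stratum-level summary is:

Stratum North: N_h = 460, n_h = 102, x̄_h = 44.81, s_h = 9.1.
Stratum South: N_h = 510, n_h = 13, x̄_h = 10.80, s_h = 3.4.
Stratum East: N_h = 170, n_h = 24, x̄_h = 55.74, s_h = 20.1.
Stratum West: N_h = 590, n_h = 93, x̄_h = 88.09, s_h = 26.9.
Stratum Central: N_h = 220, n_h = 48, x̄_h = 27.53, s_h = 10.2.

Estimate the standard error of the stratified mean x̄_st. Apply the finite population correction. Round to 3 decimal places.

SE(x̄_st) ≈ 0.909

V̂(x̄_st) = Σ W_h² (1 − n_h/N_h) s_h²/n_h, with W_h = N_h/N and N = 1950:
  stratum North: (460/1950)²·(1 − 102/460)·9.1²/102 = 0.0351604
  stratum South: (510/1950)²·(1 − 13/510)·3.4²/13 = 0.059275
  stratum East: (170/1950)²·(1 − 24/170)·20.1²/24 = 0.109879
  stratum West: (590/1950)²·(1 − 93/590)·26.9²/93 = 0.600013
  stratum Central: (220/1950)²·(1 − 48/220)·10.2²/48 = 0.0215695
V̂(x̄_st) = 0.825897
SE(x̄_st) = √0.825897 = 0.908789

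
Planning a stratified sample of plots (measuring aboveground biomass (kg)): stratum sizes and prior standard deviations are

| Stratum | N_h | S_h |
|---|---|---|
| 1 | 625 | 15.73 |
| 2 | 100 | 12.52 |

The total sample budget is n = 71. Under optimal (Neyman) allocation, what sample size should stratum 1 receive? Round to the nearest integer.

63

Neyman allocation: n_h = n · N_h S_h / Σ N_i S_i, with n = 71.
  stratum 1: N_h·S_h = 625·15.73 = 9831.25
  stratum 2: N_h·S_h = 100·12.52 = 1252.00
Σ N_h S_h = 11083.25
n for stratum 1 = 71·9831.25/11083.25 = 62.980 → 63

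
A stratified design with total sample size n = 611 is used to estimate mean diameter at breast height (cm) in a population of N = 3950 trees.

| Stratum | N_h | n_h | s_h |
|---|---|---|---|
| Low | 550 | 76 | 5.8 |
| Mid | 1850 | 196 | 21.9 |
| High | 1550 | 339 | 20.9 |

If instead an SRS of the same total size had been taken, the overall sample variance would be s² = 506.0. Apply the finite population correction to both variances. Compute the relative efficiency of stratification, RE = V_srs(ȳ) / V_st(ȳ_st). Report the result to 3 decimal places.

RE ≈ 1.090

V̂(ȳ_st) = Σ W_h² (1 − n_h/N_h) s_h²/n_h, with W_h = N_h/N and N = 3950:
  stratum Low: (550/3950)²·(1 − 76/550)·5.8²/76 = 0.00739587
  stratum Mid: (1850/3950)²·(1 − 196/1850)·21.9²/196 = 0.479894
  stratum High: (1550/3950)²·(1 − 339/1550)·20.9²/339 = 0.155015
V_st = 0.642305
V_srs = (1 − 611/3950)·506.0/611 = 0.700049
Relative efficiency = V_srs / V_st = 0.700049/0.642305 = 1.0899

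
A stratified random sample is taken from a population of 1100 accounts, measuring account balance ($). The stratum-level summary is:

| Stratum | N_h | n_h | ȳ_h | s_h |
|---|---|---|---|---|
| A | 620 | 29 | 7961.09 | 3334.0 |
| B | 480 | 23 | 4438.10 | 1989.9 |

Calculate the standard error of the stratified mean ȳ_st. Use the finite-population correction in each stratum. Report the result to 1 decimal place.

V̂(ȳ_st) = Σ W_h² (1 − n_h/N_h) s_h²/n_h, with W_h = N_h/N and N = 1100:
  stratum A: (620/1100)²·(1 − 29/620)·3334.0²/29 = 116072
  stratum B: (480/1100)²·(1 − 23/480)·1989.9²/23 = 31210.9
V̂(ȳ_st) = 147283
SE(ȳ_st) = √147283 = 383.774

SE(ȳ_st) ≈ 383.8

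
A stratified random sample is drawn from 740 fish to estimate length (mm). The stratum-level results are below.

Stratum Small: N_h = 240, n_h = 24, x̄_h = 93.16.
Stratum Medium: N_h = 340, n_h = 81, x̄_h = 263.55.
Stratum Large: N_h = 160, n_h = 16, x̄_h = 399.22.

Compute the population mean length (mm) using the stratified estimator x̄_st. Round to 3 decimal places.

N = Σ N_h = 740. Stratum weights W_h = N_h/N.
x̄_st = (240·93.16 + 340·263.55 + 160·399.22) / 740 = 237.62243

x̄_st ≈ 237.622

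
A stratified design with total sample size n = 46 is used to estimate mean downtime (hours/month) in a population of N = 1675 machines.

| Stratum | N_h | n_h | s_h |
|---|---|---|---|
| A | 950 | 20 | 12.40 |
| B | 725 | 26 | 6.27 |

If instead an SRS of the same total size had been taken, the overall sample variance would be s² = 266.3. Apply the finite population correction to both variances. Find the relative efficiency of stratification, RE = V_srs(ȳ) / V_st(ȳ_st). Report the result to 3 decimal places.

V̂(ȳ_st) = Σ W_h² (1 − n_h/N_h) s_h²/n_h, with W_h = N_h/N and N = 1675:
  stratum A: (950/1675)²·(1 − 20/950)·12.40²/20 = 2.42098
  stratum B: (725/1675)²·(1 − 26/725)·6.27²/26 = 0.273116
V_st = 2.69409
V_srs = (1 − 46/1675)·266.3/46 = 5.63015
Relative efficiency = V_srs / V_st = 5.63015/2.69409 = 2.0898

RE ≈ 2.090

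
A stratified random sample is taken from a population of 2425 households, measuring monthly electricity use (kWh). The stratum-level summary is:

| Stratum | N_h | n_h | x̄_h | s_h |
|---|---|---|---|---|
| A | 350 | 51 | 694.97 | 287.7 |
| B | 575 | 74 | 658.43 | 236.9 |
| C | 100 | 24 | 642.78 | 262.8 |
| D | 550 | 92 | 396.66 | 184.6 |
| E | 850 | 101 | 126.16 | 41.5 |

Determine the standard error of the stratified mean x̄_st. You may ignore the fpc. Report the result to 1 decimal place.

SE(x̄_st) ≈ 10.1

V̂(x̄_st) = Σ W_h² s_h²/n_h, with W_h = N_h/N and N = 2425:
  stratum A: (350/2425)²·287.7²/51 = 33.8082
  stratum B: (575/2425)²·236.9²/74 = 42.6394
  stratum C: (100/2425)²·262.8²/24 = 4.89346
  stratum D: (550/2425)²·184.6²/92 = 19.0536
  stratum E: (850/2425)²·41.5²/101 = 2.09502
V̂(x̄_st) = 102.49
SE(x̄_st) = √102.49 = 10.1237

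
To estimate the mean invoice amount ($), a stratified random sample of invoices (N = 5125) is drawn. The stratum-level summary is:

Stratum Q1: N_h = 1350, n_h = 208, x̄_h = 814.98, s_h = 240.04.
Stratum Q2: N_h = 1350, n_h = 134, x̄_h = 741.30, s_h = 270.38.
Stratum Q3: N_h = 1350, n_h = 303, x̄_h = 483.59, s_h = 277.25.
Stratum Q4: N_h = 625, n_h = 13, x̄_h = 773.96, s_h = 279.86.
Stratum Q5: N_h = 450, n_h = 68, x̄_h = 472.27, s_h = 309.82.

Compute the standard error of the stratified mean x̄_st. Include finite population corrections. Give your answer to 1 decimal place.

SE(x̄_st) ≈ 12.7

V̂(x̄_st) = Σ W_h² (1 − n_h/N_h) s_h²/n_h, with W_h = N_h/N and N = 5125:
  stratum Q1: (1350/5125)²·(1 − 208/1350)·240.04²/208 = 16.2598
  stratum Q2: (1350/5125)²·(1 − 134/1350)·270.38²/134 = 34.0976
  stratum Q3: (1350/5125)²·(1 − 303/1350)·277.25²/303 = 13.6519
  stratum Q4: (625/5125)²·(1 − 13/625)·279.86²/13 = 87.7368
  stratum Q5: (450/5125)²·(1 − 68/450)·309.82²/68 = 9.23843
V̂(x̄_st) = 160.985
SE(x̄_st) = √160.985 = 12.688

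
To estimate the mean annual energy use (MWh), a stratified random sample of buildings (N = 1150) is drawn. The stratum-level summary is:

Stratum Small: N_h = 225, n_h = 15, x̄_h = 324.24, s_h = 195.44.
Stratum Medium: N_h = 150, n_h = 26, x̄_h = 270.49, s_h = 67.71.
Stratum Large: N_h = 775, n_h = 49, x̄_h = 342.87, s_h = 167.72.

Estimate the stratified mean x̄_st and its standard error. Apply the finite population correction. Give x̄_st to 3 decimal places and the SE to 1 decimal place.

x̄_st = Σ W_h x̄_h = (225·324.24 + 150·270.49 + 775·342.87)/1150 = 329.78413
V̂(x̄_st) = Σ W_h² (1 − n_h/N_h) s_h²/n_h, with W_h = N_h/N and N = 1150:
  stratum Small: (225/1150)²·(1 − 15/225)·195.44²/15 = 90.9791
  stratum Medium: (150/1150)²·(1 − 26/150)·67.71²/26 = 2.47999
  stratum Large: (775/1150)²·(1 − 49/775)·167.72²/49 = 244.24
V̂(x̄_st) = 337.699
SE(x̄_st) = √337.699 = 18.3766

x̄_st ≈ 329.784, SE ≈ 18.4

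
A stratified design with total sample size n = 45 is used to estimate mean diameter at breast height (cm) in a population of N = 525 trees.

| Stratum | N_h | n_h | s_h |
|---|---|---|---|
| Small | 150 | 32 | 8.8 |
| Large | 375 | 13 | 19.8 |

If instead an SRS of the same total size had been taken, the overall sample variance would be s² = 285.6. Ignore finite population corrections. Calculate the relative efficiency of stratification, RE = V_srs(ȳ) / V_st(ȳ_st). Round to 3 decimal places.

RE ≈ 0.407

V̂(ȳ_st) = Σ W_h² s_h²/n_h, with W_h = N_h/N and N = 525:
  stratum Small: (150/525)²·8.8²/32 = 0.197551
  stratum Large: (375/525)²·19.8²/13 = 15.3862
V_st = 15.5837
V_srs = s²/n = 285.6/45 = 6.34667
Relative efficiency = V_srs / V_st = 6.34667/15.5837 = 0.4073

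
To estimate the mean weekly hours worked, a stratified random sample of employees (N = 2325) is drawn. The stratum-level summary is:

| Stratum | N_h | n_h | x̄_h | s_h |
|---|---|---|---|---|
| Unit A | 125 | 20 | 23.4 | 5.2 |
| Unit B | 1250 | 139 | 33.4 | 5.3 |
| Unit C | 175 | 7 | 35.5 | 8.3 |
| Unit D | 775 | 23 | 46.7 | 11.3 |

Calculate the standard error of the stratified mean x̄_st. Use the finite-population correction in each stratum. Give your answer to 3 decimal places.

SE(x̄_st) ≈ 0.841

V̂(x̄_st) = Σ W_h² (1 − n_h/N_h) s_h²/n_h, with W_h = N_h/N and N = 2325:
  stratum Unit A: (125/2325)²·(1 − 20/125)·5.2²/20 = 0.00328269
  stratum Unit B: (1250/2325)²·(1 − 139/1250)·5.3²/139 = 0.0519177
  stratum Unit C: (175/2325)²·(1 − 7/175)·8.3²/7 = 0.0535254
  stratum Unit D: (775/2325)²·(1 − 23/775)·11.3²/23 = 0.598553
V̂(x̄_st) = 0.707279
SE(x̄_st) = √0.707279 = 0.840999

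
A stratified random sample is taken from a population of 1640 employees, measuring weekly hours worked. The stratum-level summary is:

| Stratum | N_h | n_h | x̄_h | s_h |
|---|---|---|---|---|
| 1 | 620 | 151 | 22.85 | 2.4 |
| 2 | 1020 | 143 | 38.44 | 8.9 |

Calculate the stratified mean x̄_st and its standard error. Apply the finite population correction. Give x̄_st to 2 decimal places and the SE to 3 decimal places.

x̄_st = Σ W_h x̄_h = (620·22.85 + 1020·38.44)/1640 = 32.54622
V̂(x̄_st) = Σ W_h² (1 − n_h/N_h) s_h²/n_h, with W_h = N_h/N and N = 1640:
  stratum 1: (620/1640)²·(1 − 151/620)·2.4²/151 = 0.00412404
  stratum 2: (1020/1640)²·(1 − 143/1020)·8.9²/143 = 0.184228
V̂(x̄_st) = 0.188352
SE(x̄_st) = √0.188352 = 0.433996

x̄_st ≈ 32.55, SE ≈ 0.434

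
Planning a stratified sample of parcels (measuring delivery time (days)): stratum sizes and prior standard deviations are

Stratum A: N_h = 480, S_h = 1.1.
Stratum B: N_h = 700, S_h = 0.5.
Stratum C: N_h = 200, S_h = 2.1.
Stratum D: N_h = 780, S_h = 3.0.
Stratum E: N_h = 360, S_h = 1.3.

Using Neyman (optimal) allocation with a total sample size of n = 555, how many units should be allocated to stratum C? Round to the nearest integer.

57

Neyman allocation: n_h = n · N_h S_h / Σ N_i S_i, with n = 555.
  stratum A: N_h·S_h = 480·1.1 = 528.00
  stratum B: N_h·S_h = 700·0.5 = 350.00
  stratum C: N_h·S_h = 200·2.1 = 420.00
  stratum D: N_h·S_h = 780·3.0 = 2340.00
  stratum E: N_h·S_h = 360·1.3 = 468.00
Σ N_h S_h = 4106.00
n for stratum C = 555·420.00/4106.00 = 56.771 → 57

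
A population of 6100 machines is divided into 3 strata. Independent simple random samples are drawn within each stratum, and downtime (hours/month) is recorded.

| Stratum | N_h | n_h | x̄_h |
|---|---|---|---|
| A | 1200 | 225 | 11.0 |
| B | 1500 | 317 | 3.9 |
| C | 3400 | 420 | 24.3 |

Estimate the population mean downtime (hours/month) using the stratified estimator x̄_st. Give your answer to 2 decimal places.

x̄_st ≈ 16.67

N = Σ N_h = 6100. Stratum weights W_h = N_h/N.
x̄_st = (1200·11.0 + 1500·3.9 + 3400·24.3) / 6100 = 16.6672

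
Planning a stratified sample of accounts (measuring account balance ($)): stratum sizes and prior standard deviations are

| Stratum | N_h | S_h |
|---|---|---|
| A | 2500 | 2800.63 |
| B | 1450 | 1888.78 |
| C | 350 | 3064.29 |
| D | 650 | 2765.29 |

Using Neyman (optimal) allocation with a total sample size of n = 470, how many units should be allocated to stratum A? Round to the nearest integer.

Neyman allocation: n_h = n · N_h S_h / Σ N_i S_i, with n = 470.
  stratum A: N_h·S_h = 2500·2800.63 = 7001575.00
  stratum B: N_h·S_h = 1450·1888.78 = 2738731.00
  stratum C: N_h·S_h = 350·3064.29 = 1072501.50
  stratum D: N_h·S_h = 650·2765.29 = 1797438.50
Σ N_h S_h = 12610246.00
n for stratum A = 470·7001575.00/12610246.00 = 260.958 → 261

261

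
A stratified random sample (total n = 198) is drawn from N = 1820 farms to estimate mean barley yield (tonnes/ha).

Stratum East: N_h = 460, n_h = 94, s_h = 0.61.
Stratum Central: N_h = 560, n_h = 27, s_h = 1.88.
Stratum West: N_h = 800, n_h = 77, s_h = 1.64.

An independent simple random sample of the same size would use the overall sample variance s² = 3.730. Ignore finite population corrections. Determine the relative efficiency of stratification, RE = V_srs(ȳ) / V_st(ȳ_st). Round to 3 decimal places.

V̂(ȳ_st) = Σ W_h² s_h²/n_h, with W_h = N_h/N and N = 1820:
  stratum East: (460/1820)²·0.61²/94 = 0.000252874
  stratum Central: (560/1820)²·1.88²/27 = 0.0123933
  stratum West: (800/1820)²·1.64²/77 = 0.00674892
V_st = 0.019395
V_srs = s²/n = 3.730/198 = 0.0188384
Relative efficiency = V_srs / V_st = 0.0188384/0.019395 = 0.9713

RE ≈ 0.971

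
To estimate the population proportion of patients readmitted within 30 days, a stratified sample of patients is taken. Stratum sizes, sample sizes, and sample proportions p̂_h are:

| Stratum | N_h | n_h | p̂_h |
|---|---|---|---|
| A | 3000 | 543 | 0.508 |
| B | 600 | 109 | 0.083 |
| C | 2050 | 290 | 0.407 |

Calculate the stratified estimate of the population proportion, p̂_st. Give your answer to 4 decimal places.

N = 5650; stratum weights W_h = N_h/N.
p̂_st = Σ W_h p̂_h = (3000·0.508 + 600·0.083 + 2050·0.407)/5650 = 0.42622

p̂_st ≈ 0.4262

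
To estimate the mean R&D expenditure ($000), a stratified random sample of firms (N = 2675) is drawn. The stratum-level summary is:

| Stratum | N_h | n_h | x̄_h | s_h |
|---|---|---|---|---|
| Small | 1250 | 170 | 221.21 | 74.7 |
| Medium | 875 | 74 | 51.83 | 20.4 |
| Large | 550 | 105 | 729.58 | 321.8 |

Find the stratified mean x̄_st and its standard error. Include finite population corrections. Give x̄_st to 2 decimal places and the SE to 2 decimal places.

x̄_st = Σ W_h x̄_h = (1250·221.21 + 875·51.83 + 550·729.58)/2675 = 270.33000
V̂(x̄_st) = Σ W_h² (1 − n_h/N_h) s_h²/n_h, with W_h = N_h/N and N = 2675:
  stratum Small: (1250/2675)²·(1 − 170/1250)·74.7²/170 = 6.19268
  stratum Medium: (875/2675)²·(1 − 74/875)·20.4²/74 = 0.550835
  stratum Large: (550/2675)²·(1 − 105/550)·321.8²/105 = 33.7332
V̂(x̄_st) = 40.4767
SE(x̄_st) = √40.4767 = 6.36213

x̄_st ≈ 270.33, SE ≈ 6.36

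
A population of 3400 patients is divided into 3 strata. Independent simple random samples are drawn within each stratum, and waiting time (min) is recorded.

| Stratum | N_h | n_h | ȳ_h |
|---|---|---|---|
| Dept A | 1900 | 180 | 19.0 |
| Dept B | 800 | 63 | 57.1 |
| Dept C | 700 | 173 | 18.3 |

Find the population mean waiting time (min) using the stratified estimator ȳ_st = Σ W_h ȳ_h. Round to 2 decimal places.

ȳ_st ≈ 27.82

N = Σ N_h = 3400. Stratum weights W_h = N_h/N.
ȳ_st = (1900·19.0 + 800·57.1 + 700·18.3) / 3400 = 27.8206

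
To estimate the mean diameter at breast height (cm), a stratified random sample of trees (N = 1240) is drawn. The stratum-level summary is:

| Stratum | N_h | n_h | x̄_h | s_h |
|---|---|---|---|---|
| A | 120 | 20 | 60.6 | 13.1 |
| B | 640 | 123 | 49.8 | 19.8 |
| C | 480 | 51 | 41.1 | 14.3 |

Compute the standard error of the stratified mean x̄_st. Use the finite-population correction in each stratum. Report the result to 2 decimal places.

SE(x̄_st) ≈ 1.14

V̂(x̄_st) = Σ W_h² (1 − n_h/N_h) s_h²/n_h, with W_h = N_h/N and N = 1240:
  stratum A: (120/1240)²·(1 − 20/120)·13.1²/20 = 0.0669654
  stratum B: (640/1240)²·(1 − 123/640)·19.8²/123 = 0.685887
  stratum C: (480/1240)²·(1 − 51/480)·14.3²/51 = 0.536979
V̂(x̄_st) = 1.28983
SE(x̄_st) = √1.28983 = 1.13571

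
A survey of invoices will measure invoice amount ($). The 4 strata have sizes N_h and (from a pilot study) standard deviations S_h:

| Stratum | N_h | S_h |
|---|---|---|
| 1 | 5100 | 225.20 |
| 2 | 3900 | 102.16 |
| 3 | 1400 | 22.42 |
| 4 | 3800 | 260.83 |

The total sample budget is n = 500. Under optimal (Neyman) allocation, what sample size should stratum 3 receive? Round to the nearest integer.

Neyman allocation: n_h = n · N_h S_h / Σ N_i S_i, with n = 500.
  stratum 1: N_h·S_h = 5100·225.20 = 1148520.00
  stratum 2: N_h·S_h = 3900·102.16 = 398424.00
  stratum 3: N_h·S_h = 1400·22.42 = 31388.00
  stratum 4: N_h·S_h = 3800·260.83 = 991154.00
Σ N_h S_h = 2569486.00
n for stratum 3 = 500·31388.00/2569486.00 = 6.108 → 6

6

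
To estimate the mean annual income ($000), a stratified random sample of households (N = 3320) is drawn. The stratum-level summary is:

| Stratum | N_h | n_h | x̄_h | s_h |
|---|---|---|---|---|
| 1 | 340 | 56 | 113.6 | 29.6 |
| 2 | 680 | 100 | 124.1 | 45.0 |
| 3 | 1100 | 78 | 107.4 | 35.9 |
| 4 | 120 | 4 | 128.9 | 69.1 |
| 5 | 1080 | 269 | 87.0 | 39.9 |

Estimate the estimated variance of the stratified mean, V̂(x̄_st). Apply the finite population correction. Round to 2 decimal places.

V̂(x̄_st) = Σ W_h² (1 − n_h/N_h) s_h²/n_h, with W_h = N_h/N and N = 3320:
  stratum 1: (340/3320)²·(1 − 56/340)·29.6²/56 = 0.137062
  stratum 2: (680/3320)²·(1 − 100/680)·45.0²/100 = 0.724579
  stratum 3: (1100/3320)²·(1 − 78/1100)·35.9²/78 = 1.68524
  stratum 4: (120/3320)²·(1 − 4/120)·69.1²/4 = 1.50751
  stratum 5: (1080/3320)²·(1 − 269/1080)·39.9²/269 = 0.470286
V̂(x̄_st) = 4.52467

V̂(x̄_st) ≈ 4.52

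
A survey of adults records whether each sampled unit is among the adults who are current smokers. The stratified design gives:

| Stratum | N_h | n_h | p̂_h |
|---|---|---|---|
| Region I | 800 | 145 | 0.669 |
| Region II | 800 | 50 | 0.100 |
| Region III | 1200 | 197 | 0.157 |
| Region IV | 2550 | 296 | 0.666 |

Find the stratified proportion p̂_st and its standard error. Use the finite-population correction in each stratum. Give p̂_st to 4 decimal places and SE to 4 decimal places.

p̂_st ≈ 0.4676, SE ≈ 0.0157

N = 5350; stratum weights W_h = N_h/N.
p̂_st = Σ W_h p̂_h = (800·0.669 + 800·0.100 + 1200·0.157 + 2550·0.666)/5350 = 0.46764
V̂(p̂_st) = Σ W_h² (1 − n_h/N_h) p̂_h(1−p̂_h)/(n_h−1):
  stratum Region I: (800/5350)²·(1 − 145/800)·0.669·0.331/144 = 2.81524e-05
  stratum Region II: (800/5350)²·(1 − 50/800)·0.100·0.900/49 = 3.85026e-05
  stratum Region III: (1200/5350)²·(1 − 197/1200)·0.157·0.843/196 = 2.83953e-05
  stratum Region IV: (2550/5350)²·(1 − 296/2550)·0.666·0.334/295 = 0.000151421
V̂(p̂_st) = 0.000246471; SE = √V̂ = 0.0156994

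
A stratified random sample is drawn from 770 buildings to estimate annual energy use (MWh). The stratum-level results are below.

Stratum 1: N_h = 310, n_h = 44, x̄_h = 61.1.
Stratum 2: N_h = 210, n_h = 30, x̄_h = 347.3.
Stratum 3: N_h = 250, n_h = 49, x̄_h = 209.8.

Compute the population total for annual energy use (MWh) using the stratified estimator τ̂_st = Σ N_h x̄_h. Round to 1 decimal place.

τ̂_st ≈ 144324.0

τ̂_st = Σ N_h x̄_h = 310·61.1 + 210·347.3 + 250·209.8 = 144324.0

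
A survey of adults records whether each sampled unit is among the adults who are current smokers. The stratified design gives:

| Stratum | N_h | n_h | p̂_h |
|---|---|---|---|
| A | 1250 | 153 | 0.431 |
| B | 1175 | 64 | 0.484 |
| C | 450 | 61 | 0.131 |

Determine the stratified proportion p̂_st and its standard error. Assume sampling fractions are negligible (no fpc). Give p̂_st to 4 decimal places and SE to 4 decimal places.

N = 2875; stratum weights W_h = N_h/N.
p̂_st = Σ W_h p̂_h = (1250·0.431 + 1175·0.484 + 450·0.131)/2875 = 0.40570
V̂(p̂_st) = Σ W_h² p̂_h(1−p̂_h)/(n_h−1):
  stratum A: (1250/2875)²·0.431·0.569/152 = 0.000304993
  stratum B: (1175/2875)²·0.484·0.516/63 = 0.000662147
  stratum C: (450/2875)²·0.131·0.869/60 = 4.64825e-05
V̂(p̂_st) = 0.00101362; SE = √V̂ = 0.0318374

p̂_st ≈ 0.4057, SE ≈ 0.0318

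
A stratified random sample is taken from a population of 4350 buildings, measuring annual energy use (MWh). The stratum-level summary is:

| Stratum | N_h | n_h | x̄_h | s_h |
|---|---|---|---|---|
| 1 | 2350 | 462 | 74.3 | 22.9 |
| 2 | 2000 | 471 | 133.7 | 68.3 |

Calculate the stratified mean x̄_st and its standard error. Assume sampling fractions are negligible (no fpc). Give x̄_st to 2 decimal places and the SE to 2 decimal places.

x̄_st ≈ 101.61, SE ≈ 1.56

x̄_st = Σ W_h x̄_h = (2350·74.3 + 2000·133.7)/4350 = 101.61034
V̂(x̄_st) = Σ W_h² s_h²/n_h, with W_h = N_h/N and N = 4350:
  stratum 1: (2350/4350)²·22.9²/462 = 0.331273
  stratum 2: (2000/4350)²·68.3²/471 = 2.09364
V̂(x̄_st) = 2.42491
SE(x̄_st) = √2.42491 = 1.55721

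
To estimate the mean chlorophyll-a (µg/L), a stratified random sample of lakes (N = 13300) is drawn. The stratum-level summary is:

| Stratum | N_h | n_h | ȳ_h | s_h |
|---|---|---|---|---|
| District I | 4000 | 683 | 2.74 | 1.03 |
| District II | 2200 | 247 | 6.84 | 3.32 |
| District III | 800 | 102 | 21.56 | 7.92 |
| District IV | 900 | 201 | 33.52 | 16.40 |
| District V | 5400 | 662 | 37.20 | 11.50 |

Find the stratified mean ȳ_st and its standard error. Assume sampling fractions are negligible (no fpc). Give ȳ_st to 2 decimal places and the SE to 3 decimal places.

ȳ_st = Σ W_h ȳ_h = (4000·2.74 + 2200·6.84 + 800·21.56 + 900·33.52 + 5400·37.20)/13300 = 20.62436
V̂(ȳ_st) = Σ W_h² s_h²/n_h, with W_h = N_h/N and N = 13300:
  stratum District I: (4000/13300)²·1.03²/683 = 0.000140498
  stratum District II: (2200/13300)²·3.32²/247 = 0.00122102
  stratum District III: (800/13300)²·7.92²/102 = 0.00222498
  stratum District IV: (900/13300)²·16.40²/201 = 0.00612736
  stratum District V: (5400/13300)²·11.50²/662 = 0.0329323
V̂(ȳ_st) = 0.0426461
SE(ȳ_st) = √0.0426461 = 0.206509

ȳ_st ≈ 20.62, SE ≈ 0.207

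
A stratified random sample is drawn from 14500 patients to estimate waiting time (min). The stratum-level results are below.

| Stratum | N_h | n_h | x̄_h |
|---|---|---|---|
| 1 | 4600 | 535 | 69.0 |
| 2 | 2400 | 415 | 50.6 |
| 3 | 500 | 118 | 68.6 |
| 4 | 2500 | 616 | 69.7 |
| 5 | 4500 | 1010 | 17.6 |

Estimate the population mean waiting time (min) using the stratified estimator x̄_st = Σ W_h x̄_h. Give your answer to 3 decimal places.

x̄_st ≈ 50.110

N = Σ N_h = 14500. Stratum weights W_h = N_h/N.
x̄_st = (4600·69.0 + 2400·50.6 + 500·68.6 + 2500·69.7 + 4500·17.6) / 14500 = 50.10966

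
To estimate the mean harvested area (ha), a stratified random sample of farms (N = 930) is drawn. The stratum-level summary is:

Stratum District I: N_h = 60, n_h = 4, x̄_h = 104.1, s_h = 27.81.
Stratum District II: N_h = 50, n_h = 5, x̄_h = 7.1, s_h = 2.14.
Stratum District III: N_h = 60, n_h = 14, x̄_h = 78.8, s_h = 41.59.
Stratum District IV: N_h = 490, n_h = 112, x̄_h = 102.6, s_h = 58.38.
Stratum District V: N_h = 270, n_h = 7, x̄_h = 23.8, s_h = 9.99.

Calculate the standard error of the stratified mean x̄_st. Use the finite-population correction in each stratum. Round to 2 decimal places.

SE(x̄_st) ≈ 2.97

V̂(x̄_st) = Σ W_h² (1 − n_h/N_h) s_h²/n_h, with W_h = N_h/N and N = 930:
  stratum District I: (60/930)²·(1 − 4/60)·27.81²/4 = 0.75113
  stratum District II: (50/930)²·(1 − 5/50)·2.14²/5 = 0.00238273
  stratum District III: (60/930)²·(1 − 14/60)·41.59²/14 = 0.394269
  stratum District IV: (490/930)²·(1 − 112/490)·58.38²/112 = 6.51677
  stratum District V: (270/930)²·(1 − 7/270)·9.99²/7 = 1.17054
V̂(x̄_st) = 8.83509
SE(x̄_st) = √8.83509 = 2.97239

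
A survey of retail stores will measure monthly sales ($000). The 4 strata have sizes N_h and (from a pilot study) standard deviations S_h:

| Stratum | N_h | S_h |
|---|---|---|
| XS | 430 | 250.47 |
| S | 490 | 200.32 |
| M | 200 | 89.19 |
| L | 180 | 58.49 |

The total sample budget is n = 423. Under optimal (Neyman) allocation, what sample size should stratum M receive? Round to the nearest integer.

32

Neyman allocation: n_h = n · N_h S_h / Σ N_i S_i, with n = 423.
  stratum XS: N_h·S_h = 430·250.47 = 107702.10
  stratum S: N_h·S_h = 490·200.32 = 98156.80
  stratum M: N_h·S_h = 200·89.19 = 17838.00
  stratum L: N_h·S_h = 180·58.49 = 10528.20
Σ N_h S_h = 234225.10
n for stratum M = 423·17838.00/234225.10 = 32.215 → 32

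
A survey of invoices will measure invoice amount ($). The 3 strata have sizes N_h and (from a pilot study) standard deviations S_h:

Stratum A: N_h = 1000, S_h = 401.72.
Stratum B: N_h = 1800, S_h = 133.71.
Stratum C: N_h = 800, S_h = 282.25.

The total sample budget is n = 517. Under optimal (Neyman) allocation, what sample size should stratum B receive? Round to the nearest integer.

Neyman allocation: n_h = n · N_h S_h / Σ N_i S_i, with n = 517.
  stratum A: N_h·S_h = 1000·401.72 = 401720.00
  stratum B: N_h·S_h = 1800·133.71 = 240678.00
  stratum C: N_h·S_h = 800·282.25 = 225800.00
Σ N_h S_h = 868198.00
n for stratum B = 517·240678.00/868198.00 = 143.320 → 143

143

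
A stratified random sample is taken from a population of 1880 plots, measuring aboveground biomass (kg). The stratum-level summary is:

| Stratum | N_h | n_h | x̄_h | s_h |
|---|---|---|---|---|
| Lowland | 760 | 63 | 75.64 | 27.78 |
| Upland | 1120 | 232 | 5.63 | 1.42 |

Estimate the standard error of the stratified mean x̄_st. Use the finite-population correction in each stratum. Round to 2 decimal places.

SE(x̄_st) ≈ 1.36

V̂(x̄_st) = Σ W_h² (1 − n_h/N_h) s_h²/n_h, with W_h = N_h/N and N = 1880:
  stratum Lowland: (760/1880)²·(1 − 63/760)·27.78²/63 = 1.83592
  stratum Upland: (1120/1880)²·(1 − 232/1120)·1.42²/232 = 0.0024457
V̂(x̄_st) = 1.83837
SE(x̄_st) = √1.83837 = 1.35586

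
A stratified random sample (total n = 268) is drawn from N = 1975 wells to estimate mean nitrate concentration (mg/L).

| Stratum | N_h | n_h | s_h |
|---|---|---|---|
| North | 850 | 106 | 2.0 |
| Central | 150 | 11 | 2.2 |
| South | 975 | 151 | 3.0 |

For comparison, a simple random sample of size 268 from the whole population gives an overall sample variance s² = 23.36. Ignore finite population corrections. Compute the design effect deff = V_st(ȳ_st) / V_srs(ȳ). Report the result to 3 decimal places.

V̂(ȳ_st) = Σ W_h² s_h²/n_h, with W_h = N_h/N and N = 1975:
  stratum North: (850/1975)²·2.0²/106 = 0.00698969
  stratum Central: (150/1975)²·2.2²/11 = 0.00253805
  stratum South: (975/1975)²·3.0²/151 = 0.0145258
V_st = 0.0240536
V_srs = s²/n = 23.36/268 = 0.0871642
deff = V_st / V_srs = 0.0240536/0.0871642 = 0.2760

deff ≈ 0.276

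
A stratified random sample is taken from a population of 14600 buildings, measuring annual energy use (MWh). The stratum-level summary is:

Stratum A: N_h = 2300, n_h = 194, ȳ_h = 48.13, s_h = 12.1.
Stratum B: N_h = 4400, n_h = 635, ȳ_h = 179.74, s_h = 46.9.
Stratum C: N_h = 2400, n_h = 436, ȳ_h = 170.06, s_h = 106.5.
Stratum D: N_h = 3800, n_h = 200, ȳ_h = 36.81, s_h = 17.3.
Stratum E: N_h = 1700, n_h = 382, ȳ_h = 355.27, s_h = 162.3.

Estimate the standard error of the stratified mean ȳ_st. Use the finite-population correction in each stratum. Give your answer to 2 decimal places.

V̂(ȳ_st) = Σ W_h² (1 − n_h/N_h) s_h²/n_h, with W_h = N_h/N and N = 14600:
  stratum A: (2300/14600)²·(1 − 194/2300)·12.1²/194 = 0.0171494
  stratum B: (4400/14600)²·(1 − 635/4400)·46.9²/635 = 0.269205
  stratum C: (2400/14600)²·(1 − 436/2400)·106.5²/436 = 0.575254
  stratum D: (3800/14600)²·(1 − 200/3800)·17.3²/200 = 0.0960379
  stratum E: (1700/14600)²·(1 − 382/1700)·162.3²/382 = 0.724824
V̂(ȳ_st) = 1.68247
SE(ȳ_st) = √1.68247 = 1.2971

SE(ȳ_st) ≈ 1.30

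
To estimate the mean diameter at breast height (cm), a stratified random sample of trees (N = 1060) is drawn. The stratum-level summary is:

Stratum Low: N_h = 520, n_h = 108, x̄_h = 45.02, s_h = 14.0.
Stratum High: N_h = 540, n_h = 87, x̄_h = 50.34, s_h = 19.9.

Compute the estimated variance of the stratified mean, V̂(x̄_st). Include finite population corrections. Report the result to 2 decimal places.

V̂(x̄_st) = Σ W_h² (1 − n_h/N_h) s_h²/n_h, with W_h = N_h/N and N = 1060:
  stratum Low: (520/1060)²·(1 − 108/520)·14.0²/108 = 0.346036
  stratum High: (540/1060)²·(1 − 87/540)·19.9²/87 = 0.990985
V̂(x̄_st) = 1.33702

V̂(x̄_st) ≈ 1.34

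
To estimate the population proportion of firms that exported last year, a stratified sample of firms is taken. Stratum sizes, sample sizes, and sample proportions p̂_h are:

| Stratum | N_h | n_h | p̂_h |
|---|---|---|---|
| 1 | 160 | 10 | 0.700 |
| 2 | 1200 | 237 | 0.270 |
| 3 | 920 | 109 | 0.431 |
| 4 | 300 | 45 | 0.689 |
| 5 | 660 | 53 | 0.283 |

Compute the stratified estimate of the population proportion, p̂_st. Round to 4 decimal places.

N = 3240; stratum weights W_h = N_h/N.
p̂_st = Σ W_h p̂_h = (160·0.700 + 1200·0.270 + 920·0.431 + 300·0.689 + 660·0.283)/3240 = 0.37840

p̂_st ≈ 0.3784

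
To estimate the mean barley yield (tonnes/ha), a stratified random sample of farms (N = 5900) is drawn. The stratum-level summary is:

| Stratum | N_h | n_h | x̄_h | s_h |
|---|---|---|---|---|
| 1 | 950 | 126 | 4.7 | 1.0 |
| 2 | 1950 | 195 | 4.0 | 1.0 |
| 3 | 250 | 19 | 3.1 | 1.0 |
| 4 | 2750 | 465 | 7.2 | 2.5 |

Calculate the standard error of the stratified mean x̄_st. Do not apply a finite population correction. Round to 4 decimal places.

SE(x̄_st) ≈ 0.0615

V̂(x̄_st) = Σ W_h² s_h²/n_h, with W_h = N_h/N and N = 5900:
  stratum 1: (950/5900)²·1.0²/126 = 0.000205766
  stratum 2: (1950/5900)²·1.0²/195 = 0.000560184
  stratum 3: (250/5900)²·1.0²/19 = 9.4498e-05
  stratum 4: (2750/5900)²·2.5²/465 = 0.00292004
V̂(x̄_st) = 0.00378048
SE(x̄_st) = √0.00378048 = 0.0614856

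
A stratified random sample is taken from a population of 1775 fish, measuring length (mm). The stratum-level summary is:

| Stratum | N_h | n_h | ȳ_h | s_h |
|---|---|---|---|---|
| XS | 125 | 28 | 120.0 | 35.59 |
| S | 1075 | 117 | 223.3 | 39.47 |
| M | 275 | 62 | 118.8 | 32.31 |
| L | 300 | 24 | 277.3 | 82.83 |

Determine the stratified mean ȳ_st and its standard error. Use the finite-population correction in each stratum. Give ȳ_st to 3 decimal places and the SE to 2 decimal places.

ȳ_st ≈ 208.962, SE ≈ 3.51

ȳ_st = Σ W_h ȳ_h = (125·120.0 + 1075·223.3 + 275·118.8 + 300·277.3)/1775 = 208.96197
V̂(ȳ_st) = Σ W_h² (1 − n_h/N_h) s_h²/n_h, with W_h = N_h/N and N = 1775:
  stratum XS: (125/1775)²·(1 − 28/125)·35.59²/28 = 0.174094
  stratum S: (1075/1775)²·(1 − 117/1075)·39.47²/117 = 4.35237
  stratum M: (275/1775)²·(1 − 62/275)·32.31²/62 = 0.313039
  stratum L: (300/1775)²·(1 − 24/300)·82.83²/24 = 7.51273
V̂(ȳ_st) = 12.3522
SE(ȳ_st) = √12.3522 = 3.51457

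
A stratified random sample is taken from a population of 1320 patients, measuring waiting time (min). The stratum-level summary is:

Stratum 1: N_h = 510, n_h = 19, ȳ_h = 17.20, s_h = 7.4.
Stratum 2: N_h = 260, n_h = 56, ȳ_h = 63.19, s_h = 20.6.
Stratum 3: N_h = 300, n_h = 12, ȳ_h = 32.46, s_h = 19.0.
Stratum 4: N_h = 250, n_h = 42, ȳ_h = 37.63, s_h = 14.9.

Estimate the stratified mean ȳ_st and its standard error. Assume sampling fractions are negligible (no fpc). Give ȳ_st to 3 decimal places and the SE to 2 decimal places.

ȳ_st ≈ 33.596, SE ≈ 1.57

ȳ_st = Σ W_h ȳ_h = (510·17.20 + 260·63.19 + 300·32.46 + 250·37.63)/1320 = 33.59614
V̂(ȳ_st) = Σ W_h² s_h²/n_h, with W_h = N_h/N and N = 1320:
  stratum 1: (510/1320)²·7.4²/19 = 0.430232
  stratum 2: (260/1320)²·20.6²/56 = 0.293999
  stratum 3: (300/1320)²·19.0²/12 = 1.55389
  stratum 4: (250/1320)²·14.9²/42 = 0.189607
V̂(ȳ_st) = 2.46773
SE(ȳ_st) = √2.46773 = 1.5709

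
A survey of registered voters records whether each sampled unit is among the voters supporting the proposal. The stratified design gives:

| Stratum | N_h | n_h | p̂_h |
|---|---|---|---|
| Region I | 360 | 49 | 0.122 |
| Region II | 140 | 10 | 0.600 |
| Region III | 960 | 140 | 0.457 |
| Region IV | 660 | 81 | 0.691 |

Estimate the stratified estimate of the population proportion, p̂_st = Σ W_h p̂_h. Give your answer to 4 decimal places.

N = 2120; stratum weights W_h = N_h/N.
p̂_st = Σ W_h p̂_h = (360·0.122 + 140·0.600 + 960·0.457 + 660·0.691)/2120 = 0.48241

p̂_st ≈ 0.4824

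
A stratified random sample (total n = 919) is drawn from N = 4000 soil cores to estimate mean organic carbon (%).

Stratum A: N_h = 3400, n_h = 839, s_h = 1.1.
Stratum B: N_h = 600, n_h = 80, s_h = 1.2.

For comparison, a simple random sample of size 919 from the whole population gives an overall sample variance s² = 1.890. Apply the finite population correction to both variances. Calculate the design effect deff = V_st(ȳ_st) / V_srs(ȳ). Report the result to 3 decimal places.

deff ≈ 0.717

V̂(ȳ_st) = Σ W_h² (1 − n_h/N_h) s_h²/n_h, with W_h = N_h/N and N = 4000:
  stratum A: (3400/4000)²·(1 − 839/3400)·1.1²/839 = 0.00078486
  stratum B: (600/4000)²·(1 − 80/600)·1.2²/80 = 0.000351
V_st = 0.00113586
V_srs = (1 − 919/4000)·1.890/919 = 0.00158408
deff = V_st / V_srs = 0.00113586/0.00158408 = 0.7170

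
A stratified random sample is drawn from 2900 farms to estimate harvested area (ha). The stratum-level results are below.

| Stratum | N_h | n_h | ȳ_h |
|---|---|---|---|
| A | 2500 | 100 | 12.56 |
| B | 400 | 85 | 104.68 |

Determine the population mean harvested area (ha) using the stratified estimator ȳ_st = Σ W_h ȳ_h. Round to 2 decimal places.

ȳ_st ≈ 25.27

N = Σ N_h = 2900. Stratum weights W_h = N_h/N.
ȳ_st = (2500·12.56 + 400·104.68) / 2900 = 25.2662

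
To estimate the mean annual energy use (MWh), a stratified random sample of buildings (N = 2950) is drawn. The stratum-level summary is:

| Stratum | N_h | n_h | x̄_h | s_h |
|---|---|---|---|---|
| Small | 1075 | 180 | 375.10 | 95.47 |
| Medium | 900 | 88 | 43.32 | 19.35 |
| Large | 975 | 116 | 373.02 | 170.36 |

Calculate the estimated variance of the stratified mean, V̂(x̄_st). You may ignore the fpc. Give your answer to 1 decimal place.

V̂(x̄_st) = Σ W_h² s_h²/n_h, with W_h = N_h/N and N = 2950:
  stratum Small: (1075/2950)²·95.47²/180 = 6.7241
  stratum Medium: (900/2950)²·19.35²/88 = 0.396023
  stratum Large: (975/2950)²·170.36²/116 = 27.3302
V̂(x̄_st) = 34.4503

V̂(x̄_st) ≈ 34.5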